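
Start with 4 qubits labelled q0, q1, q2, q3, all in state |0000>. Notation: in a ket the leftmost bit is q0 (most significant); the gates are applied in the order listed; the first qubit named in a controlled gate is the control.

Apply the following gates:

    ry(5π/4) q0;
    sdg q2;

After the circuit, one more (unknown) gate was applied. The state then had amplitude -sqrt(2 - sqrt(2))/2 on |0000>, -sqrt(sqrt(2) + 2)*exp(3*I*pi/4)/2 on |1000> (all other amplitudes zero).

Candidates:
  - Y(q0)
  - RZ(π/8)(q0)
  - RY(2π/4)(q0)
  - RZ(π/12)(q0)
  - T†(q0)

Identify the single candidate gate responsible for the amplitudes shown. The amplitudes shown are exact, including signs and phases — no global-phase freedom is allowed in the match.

The applied gate was T†(q0).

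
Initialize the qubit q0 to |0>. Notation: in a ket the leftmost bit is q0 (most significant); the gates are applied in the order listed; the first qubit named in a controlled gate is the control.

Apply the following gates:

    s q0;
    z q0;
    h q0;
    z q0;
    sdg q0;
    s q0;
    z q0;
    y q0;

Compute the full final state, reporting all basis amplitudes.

The final amplitudes are -sqrt(2)*I/2 on |0>, sqrt(2)*I/2 on |1>. Key observation: steps 4-7 multiply out to the identity, so the circuit reduces to the remaining gates.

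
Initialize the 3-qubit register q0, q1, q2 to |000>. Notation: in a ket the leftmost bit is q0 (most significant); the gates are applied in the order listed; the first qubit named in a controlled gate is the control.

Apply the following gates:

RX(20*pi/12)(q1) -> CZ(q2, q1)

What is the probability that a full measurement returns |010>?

Outcome |010> occurs with probability 1/4.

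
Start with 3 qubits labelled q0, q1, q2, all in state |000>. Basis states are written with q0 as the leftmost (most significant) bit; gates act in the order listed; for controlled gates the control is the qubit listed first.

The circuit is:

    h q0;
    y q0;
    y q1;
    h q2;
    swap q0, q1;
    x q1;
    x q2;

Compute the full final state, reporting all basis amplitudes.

The resulting statevector has amplitude 0 on |000>, 0 on |001>, 0 on |010>, 0 on |011>, -1/2 on |100>, -1/2 on |101>, 1/2 on |110>, 1/2 on |111>.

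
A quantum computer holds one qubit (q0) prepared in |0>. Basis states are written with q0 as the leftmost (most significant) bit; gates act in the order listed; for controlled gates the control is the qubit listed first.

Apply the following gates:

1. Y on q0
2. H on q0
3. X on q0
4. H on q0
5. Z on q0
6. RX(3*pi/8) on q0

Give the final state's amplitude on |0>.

|0> carries amplitude sin(3*pi/16) in the final state. Key observation: gates 2-5 undo each other exactly, leaving only the rest of the circuit to track.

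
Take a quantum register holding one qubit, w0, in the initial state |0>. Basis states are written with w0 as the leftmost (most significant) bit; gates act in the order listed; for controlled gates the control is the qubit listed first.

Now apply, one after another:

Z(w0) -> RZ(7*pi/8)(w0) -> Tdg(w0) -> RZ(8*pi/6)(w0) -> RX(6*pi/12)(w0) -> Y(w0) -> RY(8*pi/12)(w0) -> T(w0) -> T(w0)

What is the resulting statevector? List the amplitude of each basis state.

The final amplitudes are (sqrt(6) - sqrt(2)*I)*exp(19*I*pi/48)/4 on |0>, (sqrt(6) - sqrt(2)*I)*exp(19*I*pi/48)/4 on |1>.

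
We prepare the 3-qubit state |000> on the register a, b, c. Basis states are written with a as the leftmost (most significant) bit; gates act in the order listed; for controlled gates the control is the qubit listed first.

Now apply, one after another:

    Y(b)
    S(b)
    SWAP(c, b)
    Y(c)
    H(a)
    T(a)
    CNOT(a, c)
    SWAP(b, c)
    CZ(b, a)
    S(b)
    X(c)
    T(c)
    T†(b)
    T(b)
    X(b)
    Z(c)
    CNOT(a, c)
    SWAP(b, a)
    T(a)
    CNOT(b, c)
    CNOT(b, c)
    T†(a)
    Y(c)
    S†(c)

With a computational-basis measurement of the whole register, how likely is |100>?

The probability of measuring |100> is 1/2. Key observation: the block from step 19 through step 22 cancels to the identity and can be dropped.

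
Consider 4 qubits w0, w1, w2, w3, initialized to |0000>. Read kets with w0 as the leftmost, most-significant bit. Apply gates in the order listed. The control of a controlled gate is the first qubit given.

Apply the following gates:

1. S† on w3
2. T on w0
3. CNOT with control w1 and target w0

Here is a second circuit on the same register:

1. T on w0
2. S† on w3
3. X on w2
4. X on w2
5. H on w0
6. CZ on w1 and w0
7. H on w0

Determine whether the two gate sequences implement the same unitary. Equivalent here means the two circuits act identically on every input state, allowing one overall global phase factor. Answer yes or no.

Yes, they are equivalent — the unitaries differ by at most a global phase.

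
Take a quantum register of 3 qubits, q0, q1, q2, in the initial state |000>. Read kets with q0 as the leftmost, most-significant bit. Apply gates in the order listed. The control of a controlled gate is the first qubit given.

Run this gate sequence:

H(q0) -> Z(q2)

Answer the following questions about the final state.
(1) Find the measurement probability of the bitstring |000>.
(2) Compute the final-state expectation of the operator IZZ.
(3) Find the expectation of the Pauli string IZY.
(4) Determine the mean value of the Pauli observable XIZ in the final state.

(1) Outcome |000> occurs with probability 1/2.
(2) In the final state, IZZ has expectation 1.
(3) The expectation value of IZY is 0.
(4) In the final state, XIZ has expectation 1.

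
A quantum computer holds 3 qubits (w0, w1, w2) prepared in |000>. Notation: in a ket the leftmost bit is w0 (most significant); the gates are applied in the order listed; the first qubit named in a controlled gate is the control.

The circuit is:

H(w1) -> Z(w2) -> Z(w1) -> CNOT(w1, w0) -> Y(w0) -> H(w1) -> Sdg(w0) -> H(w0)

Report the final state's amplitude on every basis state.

After the circuit, the state carries amplitude sqrt(2)*(1 + I)/4 on |000>, 0 on |001>, sqrt(2)*(1 - I)/4 on |010>, 0 on |011>, sqrt(2)*(-1 + I)/4 on |100>, 0 on |101>, sqrt(2)*(-1 - I)/4 on |110>, 0 on |111>.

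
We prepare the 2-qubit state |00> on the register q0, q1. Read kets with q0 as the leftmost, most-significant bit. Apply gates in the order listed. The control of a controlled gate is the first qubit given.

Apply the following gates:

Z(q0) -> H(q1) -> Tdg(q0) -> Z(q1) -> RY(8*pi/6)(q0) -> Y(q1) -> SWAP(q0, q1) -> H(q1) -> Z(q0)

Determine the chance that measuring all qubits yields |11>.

Outcome |11> occurs with probability sqrt(3)/8 + 1/4.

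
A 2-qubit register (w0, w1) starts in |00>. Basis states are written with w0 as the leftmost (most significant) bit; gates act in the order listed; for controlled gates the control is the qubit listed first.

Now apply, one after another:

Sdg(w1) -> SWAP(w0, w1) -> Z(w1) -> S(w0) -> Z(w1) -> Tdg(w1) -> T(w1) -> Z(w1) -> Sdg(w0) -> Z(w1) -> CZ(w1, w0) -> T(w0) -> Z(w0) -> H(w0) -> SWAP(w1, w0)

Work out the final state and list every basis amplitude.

After the circuit, the state carries amplitude sqrt(2)/2 on |00>, sqrt(2)/2 on |01>, 0 on |10>, 0 on |11>.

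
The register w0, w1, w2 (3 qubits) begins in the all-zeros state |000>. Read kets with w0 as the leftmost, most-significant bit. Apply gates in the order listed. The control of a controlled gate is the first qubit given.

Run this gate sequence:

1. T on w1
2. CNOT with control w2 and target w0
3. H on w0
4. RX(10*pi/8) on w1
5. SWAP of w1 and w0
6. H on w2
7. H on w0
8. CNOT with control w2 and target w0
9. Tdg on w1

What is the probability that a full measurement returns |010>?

Outcome |010> occurs with probability 1/8.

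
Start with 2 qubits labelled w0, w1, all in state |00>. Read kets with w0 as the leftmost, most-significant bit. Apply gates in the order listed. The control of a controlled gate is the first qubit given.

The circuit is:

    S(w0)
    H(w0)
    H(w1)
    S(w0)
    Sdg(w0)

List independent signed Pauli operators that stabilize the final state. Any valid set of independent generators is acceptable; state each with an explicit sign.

The final state is stabilized by the group generated by +XI, +IX; other independent generating sets are equally valid.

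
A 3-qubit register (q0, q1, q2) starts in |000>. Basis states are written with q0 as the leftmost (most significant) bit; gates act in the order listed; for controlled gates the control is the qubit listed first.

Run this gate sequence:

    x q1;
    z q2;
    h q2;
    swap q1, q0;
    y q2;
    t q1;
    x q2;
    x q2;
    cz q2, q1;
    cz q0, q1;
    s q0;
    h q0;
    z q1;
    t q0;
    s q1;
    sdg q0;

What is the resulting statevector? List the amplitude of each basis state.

The resulting statevector has amplitude 1/2 on |000>, -1/2 on |001>, 0 on |010>, 0 on |011>, exp(3*I*pi/4)/2 on |100>, -exp(3*I*pi/4)/2 on |101>, 0 on |110>, 0 on |111>. Key observation: gates 7-8 undo each other exactly, leaving only the rest of the circuit to track.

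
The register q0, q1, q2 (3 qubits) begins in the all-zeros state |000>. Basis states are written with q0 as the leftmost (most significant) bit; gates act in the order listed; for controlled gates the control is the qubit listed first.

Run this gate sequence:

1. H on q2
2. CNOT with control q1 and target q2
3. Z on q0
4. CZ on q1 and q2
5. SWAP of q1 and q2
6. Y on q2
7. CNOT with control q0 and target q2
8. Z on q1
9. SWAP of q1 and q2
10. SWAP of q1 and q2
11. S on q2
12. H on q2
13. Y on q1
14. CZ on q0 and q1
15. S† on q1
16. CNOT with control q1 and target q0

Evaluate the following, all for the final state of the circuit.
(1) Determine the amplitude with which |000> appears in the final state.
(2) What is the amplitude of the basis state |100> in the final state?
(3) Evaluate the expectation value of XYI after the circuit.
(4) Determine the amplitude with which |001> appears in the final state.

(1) |000> carries amplitude -I/2 in the final state. Key observation: steps 9-10 multiply out to the identity, so the circuit reduces to the remaining gates.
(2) The final state's coefficient on |100> equals 0.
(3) The observable XYI averages to -1.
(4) |001> carries amplitude I/2 in the final state.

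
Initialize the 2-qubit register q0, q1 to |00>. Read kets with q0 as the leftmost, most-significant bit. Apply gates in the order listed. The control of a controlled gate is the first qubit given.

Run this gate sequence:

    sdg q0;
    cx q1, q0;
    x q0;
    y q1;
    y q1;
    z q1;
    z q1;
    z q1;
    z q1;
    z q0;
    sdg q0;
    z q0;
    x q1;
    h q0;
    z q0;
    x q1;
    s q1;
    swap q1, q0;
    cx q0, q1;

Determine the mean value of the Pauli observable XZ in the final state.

The expectation value of XZ is 0.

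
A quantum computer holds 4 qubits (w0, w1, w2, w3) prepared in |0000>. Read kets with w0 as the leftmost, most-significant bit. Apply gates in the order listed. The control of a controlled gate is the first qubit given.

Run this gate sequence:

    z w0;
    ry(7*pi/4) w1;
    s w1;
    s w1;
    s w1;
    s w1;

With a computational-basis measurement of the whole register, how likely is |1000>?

A full measurement returns |1000> with probability 0. Key observation: gates 3-6 undo each other exactly, leaving only the rest of the circuit to track.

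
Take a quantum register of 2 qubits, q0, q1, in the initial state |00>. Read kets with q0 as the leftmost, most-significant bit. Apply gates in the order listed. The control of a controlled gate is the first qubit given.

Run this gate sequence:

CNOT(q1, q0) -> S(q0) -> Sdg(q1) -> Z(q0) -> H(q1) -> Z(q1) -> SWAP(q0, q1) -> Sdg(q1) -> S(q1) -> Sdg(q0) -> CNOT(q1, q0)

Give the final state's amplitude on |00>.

The final state's coefficient on |00> equals sqrt(2)/2.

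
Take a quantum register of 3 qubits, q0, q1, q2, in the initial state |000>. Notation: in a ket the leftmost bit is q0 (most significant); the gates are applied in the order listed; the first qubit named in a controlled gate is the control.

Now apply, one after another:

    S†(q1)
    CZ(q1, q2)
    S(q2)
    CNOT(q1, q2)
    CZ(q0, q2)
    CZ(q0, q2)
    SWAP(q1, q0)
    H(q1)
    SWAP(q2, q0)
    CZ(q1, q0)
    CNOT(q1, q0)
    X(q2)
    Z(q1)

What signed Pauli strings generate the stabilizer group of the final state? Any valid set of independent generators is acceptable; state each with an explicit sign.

One valid set of independent stabilizer generators is -XXI, +ZZI, -IIZ (any independent generating set of the same group is equally correct). Key observation: the block from step 5 through step 6 cancels to the identity and can be dropped.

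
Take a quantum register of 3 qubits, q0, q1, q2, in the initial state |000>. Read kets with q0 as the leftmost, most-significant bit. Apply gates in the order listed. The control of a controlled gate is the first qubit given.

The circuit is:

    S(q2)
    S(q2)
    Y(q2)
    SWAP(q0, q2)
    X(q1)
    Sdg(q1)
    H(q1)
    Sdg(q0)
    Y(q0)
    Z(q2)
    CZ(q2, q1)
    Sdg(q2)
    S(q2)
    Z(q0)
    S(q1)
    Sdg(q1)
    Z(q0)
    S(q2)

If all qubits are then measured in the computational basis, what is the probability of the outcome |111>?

A full measurement returns |111> with probability 0. Key observation: gates 14-17 undo each other exactly, leaving only the rest of the circuit to track.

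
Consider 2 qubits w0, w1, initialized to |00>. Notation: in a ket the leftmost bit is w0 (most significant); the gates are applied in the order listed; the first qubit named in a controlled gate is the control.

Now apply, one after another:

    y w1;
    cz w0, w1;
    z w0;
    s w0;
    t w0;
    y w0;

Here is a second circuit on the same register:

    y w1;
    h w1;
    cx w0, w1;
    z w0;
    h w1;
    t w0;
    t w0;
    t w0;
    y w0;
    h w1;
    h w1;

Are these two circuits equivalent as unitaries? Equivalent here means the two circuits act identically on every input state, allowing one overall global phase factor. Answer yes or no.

Yes: on every input state the two circuits agree up to one overall phase factor.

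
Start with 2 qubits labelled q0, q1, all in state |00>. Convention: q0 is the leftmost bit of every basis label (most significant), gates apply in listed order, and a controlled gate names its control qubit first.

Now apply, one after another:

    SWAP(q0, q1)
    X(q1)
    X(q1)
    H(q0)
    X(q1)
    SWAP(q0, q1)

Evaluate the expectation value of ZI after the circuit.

The observable ZI averages to -1.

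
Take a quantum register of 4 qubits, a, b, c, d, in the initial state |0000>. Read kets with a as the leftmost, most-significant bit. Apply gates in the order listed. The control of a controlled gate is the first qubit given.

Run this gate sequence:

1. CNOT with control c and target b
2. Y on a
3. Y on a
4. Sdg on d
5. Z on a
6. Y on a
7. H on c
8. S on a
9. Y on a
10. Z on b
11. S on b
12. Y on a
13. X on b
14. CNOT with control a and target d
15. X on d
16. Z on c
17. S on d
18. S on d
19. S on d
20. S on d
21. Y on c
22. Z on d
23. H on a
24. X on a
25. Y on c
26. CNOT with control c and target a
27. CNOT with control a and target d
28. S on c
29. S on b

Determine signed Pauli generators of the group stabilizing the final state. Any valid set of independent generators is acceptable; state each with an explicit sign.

One valid set of independent stabilizer generators is -XIIX, +IIYI, +ZIIZ, -IZII (any independent generating set of the same group is equally correct). Key observation: the block from step 17 through step 20 cancels to the identity and can be dropped.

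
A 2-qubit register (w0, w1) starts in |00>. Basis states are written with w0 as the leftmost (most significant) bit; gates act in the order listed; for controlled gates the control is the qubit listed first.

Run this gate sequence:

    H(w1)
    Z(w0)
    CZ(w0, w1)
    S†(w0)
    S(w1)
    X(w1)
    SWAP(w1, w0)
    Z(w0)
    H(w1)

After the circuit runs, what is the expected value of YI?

The observable YI averages to 1.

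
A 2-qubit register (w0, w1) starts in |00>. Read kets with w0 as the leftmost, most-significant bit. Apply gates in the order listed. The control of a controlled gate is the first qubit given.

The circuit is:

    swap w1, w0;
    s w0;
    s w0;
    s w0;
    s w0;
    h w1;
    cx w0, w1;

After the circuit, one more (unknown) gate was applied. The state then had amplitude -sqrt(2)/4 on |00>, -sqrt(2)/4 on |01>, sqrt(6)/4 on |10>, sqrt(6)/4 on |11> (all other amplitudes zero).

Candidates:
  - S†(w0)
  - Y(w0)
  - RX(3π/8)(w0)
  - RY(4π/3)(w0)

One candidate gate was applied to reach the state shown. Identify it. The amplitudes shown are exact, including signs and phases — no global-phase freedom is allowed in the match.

The applied gate was RY(4π/3)(w0).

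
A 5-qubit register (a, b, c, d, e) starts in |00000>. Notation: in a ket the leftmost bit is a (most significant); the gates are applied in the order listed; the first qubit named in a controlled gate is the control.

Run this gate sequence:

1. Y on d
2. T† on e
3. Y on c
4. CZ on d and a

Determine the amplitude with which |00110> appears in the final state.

The final state's coefficient on |00110> equals -1.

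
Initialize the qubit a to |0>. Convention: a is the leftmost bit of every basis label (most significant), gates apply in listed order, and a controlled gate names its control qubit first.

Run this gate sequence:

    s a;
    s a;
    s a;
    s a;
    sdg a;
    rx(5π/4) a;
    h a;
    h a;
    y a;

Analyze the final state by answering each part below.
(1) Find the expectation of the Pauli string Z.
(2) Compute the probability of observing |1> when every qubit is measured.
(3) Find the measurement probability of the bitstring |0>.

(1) The observable Z averages to sqrt(2)/2. Key observation: the block from step 1 through step 4 cancels to the identity and can be dropped.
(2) The probability of measuring |1> is 1/2 - sqrt(2)/4.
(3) Outcome |0> occurs with probability sqrt(2)/4 + 1/2.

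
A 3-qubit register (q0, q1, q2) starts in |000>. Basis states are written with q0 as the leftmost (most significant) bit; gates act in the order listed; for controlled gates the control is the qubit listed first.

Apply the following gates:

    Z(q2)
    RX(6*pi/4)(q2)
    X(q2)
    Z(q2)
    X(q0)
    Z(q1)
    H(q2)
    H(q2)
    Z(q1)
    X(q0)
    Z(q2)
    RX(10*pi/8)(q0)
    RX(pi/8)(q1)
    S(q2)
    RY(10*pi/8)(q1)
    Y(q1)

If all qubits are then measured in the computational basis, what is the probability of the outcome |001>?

A full measurement returns |001> with probability -sqrt(sqrt(2) + 2)/32 + sqrt(2)*(-2 + sqrt(sqrt(2) + 2))/32 + 1/8. Key observation: gates 4-11 undo each other exactly, leaving only the rest of the circuit to track.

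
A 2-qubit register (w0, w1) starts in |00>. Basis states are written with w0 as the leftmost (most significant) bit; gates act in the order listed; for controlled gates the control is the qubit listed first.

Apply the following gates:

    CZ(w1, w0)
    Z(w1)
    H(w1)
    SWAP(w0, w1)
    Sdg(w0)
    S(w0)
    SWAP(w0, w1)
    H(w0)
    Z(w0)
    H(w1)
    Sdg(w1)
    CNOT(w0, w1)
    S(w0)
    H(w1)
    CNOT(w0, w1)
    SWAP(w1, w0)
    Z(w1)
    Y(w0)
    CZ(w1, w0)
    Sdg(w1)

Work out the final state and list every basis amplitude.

The resulting statevector has amplitude -I/2 on |00>, -I/2 on |01>, I/2 on |10>, I/2 on |11>. Key observation: gates 4-7 undo each other exactly, leaving only the rest of the circuit to track.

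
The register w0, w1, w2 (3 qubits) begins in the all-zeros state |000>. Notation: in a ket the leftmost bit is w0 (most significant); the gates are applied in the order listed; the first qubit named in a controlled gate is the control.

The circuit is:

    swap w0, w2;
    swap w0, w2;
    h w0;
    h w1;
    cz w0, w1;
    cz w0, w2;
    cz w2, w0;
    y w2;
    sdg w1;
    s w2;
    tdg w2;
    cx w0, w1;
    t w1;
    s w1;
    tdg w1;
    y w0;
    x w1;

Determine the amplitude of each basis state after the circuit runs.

After the circuit, the state carries amplitude 0 on |000>, exp(3*I*pi/4)/2 on |001>, 0 on |010>, exp(3*I*pi/4)/2 on |011>, 0 on |100>, -exp(I*pi/4)/2 on |101>, 0 on |110>, -exp(I*pi/4)/2 on |111>. Key observation: the block from step 1 through step 2 cancels to the identity and can be dropped.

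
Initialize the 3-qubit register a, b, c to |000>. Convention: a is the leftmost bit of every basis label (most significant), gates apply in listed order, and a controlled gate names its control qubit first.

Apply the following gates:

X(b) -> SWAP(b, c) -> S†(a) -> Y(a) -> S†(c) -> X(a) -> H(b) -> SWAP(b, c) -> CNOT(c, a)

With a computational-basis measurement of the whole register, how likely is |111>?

The probability of measuring |111> is 1/2.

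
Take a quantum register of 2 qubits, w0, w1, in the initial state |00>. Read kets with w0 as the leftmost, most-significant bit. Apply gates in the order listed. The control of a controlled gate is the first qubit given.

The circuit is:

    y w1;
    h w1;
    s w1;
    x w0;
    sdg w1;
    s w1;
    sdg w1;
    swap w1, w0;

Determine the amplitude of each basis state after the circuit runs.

The resulting statevector has amplitude 0 on |00>, sqrt(2)*I/2 on |01>, 0 on |10>, -sqrt(2)*I/2 on |11>. Key observation: gates 6-7 undo each other exactly, leaving only the rest of the circuit to track.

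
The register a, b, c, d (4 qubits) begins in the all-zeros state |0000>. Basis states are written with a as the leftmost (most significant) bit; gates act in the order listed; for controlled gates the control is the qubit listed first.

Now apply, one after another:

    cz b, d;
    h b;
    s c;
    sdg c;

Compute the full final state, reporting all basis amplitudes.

After the circuit, the state carries amplitude sqrt(2)/2 on |0000>, sqrt(2)/2 on |0100>, and 0 on every other basis state.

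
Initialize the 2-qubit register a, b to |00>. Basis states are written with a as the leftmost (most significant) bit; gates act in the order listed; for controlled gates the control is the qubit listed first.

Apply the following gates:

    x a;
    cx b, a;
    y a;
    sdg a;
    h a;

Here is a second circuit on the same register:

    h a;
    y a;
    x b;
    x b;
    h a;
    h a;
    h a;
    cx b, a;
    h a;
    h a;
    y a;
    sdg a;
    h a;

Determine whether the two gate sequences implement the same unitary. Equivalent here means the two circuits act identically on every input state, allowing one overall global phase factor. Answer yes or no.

No, they are not equivalent — no single phase factor reconciles the two unitaries.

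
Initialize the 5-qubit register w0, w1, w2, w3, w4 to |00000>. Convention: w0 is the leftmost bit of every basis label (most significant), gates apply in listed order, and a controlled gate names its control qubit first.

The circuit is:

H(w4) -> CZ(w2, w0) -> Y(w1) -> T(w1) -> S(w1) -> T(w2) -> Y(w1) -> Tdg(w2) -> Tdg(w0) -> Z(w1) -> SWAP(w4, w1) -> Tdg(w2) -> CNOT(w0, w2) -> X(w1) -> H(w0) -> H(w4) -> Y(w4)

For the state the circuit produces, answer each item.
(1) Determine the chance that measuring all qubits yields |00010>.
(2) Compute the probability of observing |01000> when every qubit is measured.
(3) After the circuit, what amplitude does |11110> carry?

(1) Outcome |00010> occurs with probability 0.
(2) A full measurement returns |01000> with probability 1/8.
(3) |11110> carries amplitude 0 in the final state.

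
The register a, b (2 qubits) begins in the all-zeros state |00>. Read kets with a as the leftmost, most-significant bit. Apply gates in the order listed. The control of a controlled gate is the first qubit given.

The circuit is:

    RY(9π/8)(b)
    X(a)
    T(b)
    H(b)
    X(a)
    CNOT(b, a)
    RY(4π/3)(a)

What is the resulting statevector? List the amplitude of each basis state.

The resulting statevector has amplitude sqrt(2)*(sin(pi/16) - exp(I*pi/4)*cos(pi/16))/4 on |00>, sqrt(6)*cos(7*pi/16)/4 + sqrt(6)*exp(I*pi/4)*sin(7*pi/16)/4 on |01>, -sqrt(6)*cos(7*pi/16)/4 + sqrt(6)*exp(I*pi/4)*sin(7*pi/16)/4 on |10>, sqrt(2)*cos(7*pi/16)/4 + sqrt(2)*exp(I*pi/4)*sin(7*pi/16)/4 on |11>.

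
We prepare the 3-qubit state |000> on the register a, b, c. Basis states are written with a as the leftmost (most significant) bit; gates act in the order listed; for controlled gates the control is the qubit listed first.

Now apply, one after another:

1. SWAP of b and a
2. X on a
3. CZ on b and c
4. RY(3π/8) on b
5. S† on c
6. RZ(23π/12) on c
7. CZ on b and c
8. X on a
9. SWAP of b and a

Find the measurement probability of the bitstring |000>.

A full measurement returns |000> with probability cos(3*pi/16)**2.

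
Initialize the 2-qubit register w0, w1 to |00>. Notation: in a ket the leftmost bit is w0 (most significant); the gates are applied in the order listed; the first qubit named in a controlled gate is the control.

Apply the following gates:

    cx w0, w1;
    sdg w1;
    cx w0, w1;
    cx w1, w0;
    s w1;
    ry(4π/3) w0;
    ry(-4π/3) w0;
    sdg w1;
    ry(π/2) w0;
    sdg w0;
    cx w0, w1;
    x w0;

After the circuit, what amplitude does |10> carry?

The final state's coefficient on |10> equals sqrt(2)/2. Key observation: gates 5-8 undo each other exactly, leaving only the rest of the circuit to track.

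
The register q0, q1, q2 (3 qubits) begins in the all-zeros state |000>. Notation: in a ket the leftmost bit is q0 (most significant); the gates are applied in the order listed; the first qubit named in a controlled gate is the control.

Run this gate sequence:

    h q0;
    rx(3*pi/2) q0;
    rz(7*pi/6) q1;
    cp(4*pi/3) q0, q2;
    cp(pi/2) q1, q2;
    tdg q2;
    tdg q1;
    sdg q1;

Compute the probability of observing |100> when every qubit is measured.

A full measurement returns |100> with probability 1/2.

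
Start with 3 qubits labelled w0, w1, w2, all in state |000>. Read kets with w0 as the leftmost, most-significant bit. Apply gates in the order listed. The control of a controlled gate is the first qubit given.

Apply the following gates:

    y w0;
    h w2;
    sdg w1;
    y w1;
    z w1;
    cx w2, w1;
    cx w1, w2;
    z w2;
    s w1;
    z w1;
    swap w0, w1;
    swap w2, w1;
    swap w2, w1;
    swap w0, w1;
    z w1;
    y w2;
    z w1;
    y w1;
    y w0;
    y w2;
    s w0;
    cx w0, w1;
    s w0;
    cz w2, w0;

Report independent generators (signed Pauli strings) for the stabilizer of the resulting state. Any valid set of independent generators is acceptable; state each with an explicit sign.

One valid set of independent stabilizer generators is -IYI, +ZII, -IIZ (any independent generating set of the same group is equally correct).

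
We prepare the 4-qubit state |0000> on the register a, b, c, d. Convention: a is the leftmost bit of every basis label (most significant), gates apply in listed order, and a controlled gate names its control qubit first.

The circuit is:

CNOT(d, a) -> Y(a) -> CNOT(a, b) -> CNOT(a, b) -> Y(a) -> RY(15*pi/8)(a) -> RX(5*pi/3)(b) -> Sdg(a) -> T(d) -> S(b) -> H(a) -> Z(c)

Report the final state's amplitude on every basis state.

The resulting statevector has amplitude sqrt(6)*exp(I*pi/16)/4 on |0000>, -sqrt(2)*exp(I*pi/16)/4 on |0100>, -sqrt(6)*exp(15*I*pi/16)/4 on |1000>, sqrt(2)*exp(15*I*pi/16)/4 on |1100>, and 0 on every other basis state. Key observation: gates 2-5 undo each other exactly, leaving only the rest of the circuit to track.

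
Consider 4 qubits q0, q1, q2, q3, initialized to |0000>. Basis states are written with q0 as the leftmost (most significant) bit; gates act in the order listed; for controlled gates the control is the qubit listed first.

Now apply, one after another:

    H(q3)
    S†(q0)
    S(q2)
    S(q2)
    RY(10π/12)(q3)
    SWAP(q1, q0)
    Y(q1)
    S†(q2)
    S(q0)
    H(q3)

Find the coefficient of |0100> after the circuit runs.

|0100> carries amplitude I*(-sqrt(2) + sqrt(6))/4 in the final state.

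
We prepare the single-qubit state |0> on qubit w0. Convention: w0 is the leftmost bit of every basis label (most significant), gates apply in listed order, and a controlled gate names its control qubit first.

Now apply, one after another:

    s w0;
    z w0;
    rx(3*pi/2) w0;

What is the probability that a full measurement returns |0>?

The probability of measuring |0> is 1/2.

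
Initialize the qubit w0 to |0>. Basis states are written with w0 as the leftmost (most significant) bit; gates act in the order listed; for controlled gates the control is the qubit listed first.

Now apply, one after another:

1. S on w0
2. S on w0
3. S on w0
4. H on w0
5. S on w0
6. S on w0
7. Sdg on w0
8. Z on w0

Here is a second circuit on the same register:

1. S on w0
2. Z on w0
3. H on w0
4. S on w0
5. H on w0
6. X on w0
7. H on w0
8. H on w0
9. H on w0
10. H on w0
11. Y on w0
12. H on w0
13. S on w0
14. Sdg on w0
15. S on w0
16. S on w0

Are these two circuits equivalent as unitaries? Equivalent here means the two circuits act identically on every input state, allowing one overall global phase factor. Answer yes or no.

No — the two circuits implement different unitaries, even allowing a global phase.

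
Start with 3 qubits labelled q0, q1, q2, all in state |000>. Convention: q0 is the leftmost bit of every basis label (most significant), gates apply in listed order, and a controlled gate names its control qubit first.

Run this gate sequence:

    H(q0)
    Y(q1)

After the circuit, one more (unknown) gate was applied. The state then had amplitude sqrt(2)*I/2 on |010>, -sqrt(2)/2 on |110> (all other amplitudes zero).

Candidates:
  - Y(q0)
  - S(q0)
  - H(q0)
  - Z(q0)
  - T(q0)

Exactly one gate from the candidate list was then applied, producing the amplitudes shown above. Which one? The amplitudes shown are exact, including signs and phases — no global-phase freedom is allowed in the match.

The unique candidate consistent with the amplitudes is S(q0).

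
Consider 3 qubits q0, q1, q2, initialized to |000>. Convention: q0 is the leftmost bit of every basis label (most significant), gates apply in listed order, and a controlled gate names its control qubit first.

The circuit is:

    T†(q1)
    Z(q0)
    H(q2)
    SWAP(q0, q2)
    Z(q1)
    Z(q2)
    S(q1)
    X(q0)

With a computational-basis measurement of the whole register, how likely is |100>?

Outcome |100> occurs with probability 1/2.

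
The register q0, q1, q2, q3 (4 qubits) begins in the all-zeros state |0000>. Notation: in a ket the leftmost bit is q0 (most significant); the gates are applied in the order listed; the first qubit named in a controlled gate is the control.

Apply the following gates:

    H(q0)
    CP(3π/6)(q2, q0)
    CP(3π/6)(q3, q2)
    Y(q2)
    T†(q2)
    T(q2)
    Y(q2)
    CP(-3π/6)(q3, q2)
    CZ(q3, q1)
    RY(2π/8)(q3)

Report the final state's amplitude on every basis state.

The final amplitudes are sqrt(2*sqrt(2) + 4)/4 on |0000>, sqrt(4 - 2*sqrt(2))/4 on |0001>, sqrt(2*sqrt(2) + 4)/4 on |1000>, sqrt(4 - 2*sqrt(2))/4 on |1001>, and 0 on every other basis state.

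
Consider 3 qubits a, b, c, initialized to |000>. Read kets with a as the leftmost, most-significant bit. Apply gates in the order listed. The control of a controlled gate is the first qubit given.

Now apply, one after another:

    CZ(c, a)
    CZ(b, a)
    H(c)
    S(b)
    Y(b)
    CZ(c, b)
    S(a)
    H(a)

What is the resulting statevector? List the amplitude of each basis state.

The final amplitudes are 0 on |000>, 0 on |001>, I/2 on |010>, -I/2 on |011>, 0 on |100>, 0 on |101>, I/2 on |110>, -I/2 on |111>.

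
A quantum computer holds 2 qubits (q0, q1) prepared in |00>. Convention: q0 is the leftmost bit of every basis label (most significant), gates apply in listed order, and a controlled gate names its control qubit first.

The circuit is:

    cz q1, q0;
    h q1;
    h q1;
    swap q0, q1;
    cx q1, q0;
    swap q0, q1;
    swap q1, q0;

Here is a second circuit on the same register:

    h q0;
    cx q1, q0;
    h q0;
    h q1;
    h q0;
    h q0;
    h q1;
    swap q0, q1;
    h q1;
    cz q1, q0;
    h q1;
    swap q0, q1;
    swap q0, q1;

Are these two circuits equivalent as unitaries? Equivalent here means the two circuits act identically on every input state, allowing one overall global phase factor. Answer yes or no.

No — the two circuits implement different unitaries, even allowing a global phase.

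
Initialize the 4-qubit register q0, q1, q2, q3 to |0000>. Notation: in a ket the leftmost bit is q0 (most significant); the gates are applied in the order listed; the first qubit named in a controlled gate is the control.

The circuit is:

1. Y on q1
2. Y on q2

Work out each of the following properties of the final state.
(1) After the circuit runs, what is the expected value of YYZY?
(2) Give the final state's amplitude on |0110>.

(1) The observable YYZY averages to 0.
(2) |0110> carries amplitude -1 in the final state.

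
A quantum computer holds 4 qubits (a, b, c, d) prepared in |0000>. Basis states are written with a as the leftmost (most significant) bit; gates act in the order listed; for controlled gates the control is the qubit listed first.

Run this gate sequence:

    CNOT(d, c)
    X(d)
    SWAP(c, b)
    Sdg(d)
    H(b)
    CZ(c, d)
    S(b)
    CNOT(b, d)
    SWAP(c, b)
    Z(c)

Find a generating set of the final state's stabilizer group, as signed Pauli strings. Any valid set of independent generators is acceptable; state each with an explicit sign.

The final state is stabilized by the group generated by +IIXY, +ZIII, +IZII, -IIZZ; other independent generating sets are equally valid.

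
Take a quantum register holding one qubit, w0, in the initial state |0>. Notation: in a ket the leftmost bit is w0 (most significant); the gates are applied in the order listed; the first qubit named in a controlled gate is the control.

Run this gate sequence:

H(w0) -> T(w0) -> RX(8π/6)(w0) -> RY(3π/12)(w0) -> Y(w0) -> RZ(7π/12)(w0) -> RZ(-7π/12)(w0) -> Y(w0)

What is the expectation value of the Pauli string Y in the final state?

In the final state, Y has expectation -sqrt(2)/4.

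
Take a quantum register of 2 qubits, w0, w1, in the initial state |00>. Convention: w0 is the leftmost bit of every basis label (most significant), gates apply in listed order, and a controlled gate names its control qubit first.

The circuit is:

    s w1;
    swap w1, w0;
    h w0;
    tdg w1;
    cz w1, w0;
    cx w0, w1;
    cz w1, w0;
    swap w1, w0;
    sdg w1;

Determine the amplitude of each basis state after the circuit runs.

The final amplitudes are sqrt(2)/2 on |00>, 0 on |01>, 0 on |10>, sqrt(2)*I/2 on |11>.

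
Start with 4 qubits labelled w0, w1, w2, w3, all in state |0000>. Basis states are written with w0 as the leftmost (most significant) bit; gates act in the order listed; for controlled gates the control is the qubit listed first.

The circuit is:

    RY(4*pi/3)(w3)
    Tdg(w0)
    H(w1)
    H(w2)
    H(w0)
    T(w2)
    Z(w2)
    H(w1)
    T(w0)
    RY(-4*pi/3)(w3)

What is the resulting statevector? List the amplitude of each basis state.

The final amplitudes are 1/2 on |0000>, -exp(I*pi/4)/2 on |0010>, exp(I*pi/4)/2 on |1000>, -I/2 on |1010>, and 0 on every other basis state.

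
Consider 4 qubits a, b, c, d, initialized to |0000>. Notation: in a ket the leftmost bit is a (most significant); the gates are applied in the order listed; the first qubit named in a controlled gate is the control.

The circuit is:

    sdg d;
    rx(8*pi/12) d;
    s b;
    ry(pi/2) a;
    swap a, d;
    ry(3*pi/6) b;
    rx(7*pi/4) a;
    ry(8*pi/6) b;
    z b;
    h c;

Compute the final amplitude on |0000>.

The final state's coefficient on |0000> equals sqrt(12 - 6*sqrt(2))/32 + sqrt(2*sqrt(2) + 4)/32 + 3*sqrt(4 - 2*sqrt(2))/32 + sqrt(6*sqrt(2) + 12)/32.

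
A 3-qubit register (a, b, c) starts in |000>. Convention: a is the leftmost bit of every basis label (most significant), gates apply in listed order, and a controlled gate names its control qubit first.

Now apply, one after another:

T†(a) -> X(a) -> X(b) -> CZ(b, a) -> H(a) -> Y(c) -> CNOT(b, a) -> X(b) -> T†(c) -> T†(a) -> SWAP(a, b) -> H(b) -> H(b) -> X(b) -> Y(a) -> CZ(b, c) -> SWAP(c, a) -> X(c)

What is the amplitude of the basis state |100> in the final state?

|100> carries amplitude -sqrt(2)*I/2 in the final state.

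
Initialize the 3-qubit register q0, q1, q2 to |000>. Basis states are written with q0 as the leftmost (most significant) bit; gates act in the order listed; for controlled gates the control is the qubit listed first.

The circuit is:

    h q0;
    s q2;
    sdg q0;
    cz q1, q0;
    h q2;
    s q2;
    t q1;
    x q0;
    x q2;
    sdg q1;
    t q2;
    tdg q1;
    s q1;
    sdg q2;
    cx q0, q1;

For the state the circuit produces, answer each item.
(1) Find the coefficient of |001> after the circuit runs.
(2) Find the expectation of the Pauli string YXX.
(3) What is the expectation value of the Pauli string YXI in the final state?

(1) |001> carries amplitude -exp(I*pi/4)/2 in the final state.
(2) The expectation value of YXX is -sqrt(2)/2.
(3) In the final state, YXI has expectation 1.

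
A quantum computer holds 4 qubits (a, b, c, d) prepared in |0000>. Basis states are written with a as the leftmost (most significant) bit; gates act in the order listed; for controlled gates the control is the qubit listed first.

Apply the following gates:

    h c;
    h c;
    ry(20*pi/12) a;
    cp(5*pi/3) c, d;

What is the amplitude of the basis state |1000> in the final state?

The amplitude on |1000> is 1/2.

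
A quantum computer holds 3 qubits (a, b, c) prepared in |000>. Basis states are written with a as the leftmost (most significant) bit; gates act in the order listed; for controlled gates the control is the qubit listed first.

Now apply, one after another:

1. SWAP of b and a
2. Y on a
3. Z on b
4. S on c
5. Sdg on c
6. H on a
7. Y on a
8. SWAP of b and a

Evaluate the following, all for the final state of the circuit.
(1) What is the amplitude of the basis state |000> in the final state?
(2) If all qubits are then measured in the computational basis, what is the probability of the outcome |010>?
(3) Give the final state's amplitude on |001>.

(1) The final state's coefficient on |000> equals -sqrt(2)/2.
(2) Outcome |010> occurs with probability 1/2.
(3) The final state's coefficient on |001> equals 0.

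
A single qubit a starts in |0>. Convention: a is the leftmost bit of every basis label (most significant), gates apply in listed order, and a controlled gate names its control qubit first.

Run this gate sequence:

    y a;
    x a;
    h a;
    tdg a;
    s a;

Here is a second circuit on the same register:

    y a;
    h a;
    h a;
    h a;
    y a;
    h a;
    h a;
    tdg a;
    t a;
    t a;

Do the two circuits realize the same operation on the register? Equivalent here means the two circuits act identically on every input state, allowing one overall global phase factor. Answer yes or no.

No: there is an input state on which the two circuits produce genuinely different outputs (not merely differing by a phase).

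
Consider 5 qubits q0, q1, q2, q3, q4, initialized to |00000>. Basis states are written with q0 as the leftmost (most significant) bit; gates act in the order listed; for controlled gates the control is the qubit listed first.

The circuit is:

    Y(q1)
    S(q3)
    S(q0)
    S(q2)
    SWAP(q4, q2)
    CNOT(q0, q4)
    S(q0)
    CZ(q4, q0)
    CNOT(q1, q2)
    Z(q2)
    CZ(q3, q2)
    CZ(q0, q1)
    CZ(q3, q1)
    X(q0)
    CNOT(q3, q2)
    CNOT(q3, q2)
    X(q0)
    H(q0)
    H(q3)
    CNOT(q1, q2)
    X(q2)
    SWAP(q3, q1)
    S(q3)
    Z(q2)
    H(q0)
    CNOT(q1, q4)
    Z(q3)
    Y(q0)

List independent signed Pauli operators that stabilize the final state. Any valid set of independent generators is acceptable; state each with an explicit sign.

The stabilizer group can be generated by +IXIIX, -ZIIII, +IZIIZ, -IIZII, -IIIZI, among other valid generating sets. Key observation: the block from step 14 through step 17 cancels to the identity and can be dropped.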